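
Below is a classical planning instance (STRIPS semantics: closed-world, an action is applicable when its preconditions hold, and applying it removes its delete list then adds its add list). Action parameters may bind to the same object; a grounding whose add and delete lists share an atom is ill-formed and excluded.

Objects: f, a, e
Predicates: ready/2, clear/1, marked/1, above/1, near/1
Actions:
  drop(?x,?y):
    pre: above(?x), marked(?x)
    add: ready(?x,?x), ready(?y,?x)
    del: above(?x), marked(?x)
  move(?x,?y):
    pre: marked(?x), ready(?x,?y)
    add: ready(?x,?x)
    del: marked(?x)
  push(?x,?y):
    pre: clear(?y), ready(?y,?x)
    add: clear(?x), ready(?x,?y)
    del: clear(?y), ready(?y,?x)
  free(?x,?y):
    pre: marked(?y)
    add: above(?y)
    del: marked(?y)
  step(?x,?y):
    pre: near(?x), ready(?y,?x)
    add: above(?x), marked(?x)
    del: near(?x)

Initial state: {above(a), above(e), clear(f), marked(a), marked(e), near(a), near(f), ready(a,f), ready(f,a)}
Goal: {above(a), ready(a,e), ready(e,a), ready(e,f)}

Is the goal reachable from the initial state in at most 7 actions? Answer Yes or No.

Yes

1. drop(a,e)  →  {above(e), clear(f), marked(e), near(a), near(f), ready(a,a), ready(a,f), ready(e,a), ready(f,a)}
2. drop(e,a)  →  {clear(f), near(a), near(f), ready(a,a), ready(a,e), ready(a,f), ready(e,a), ready(e,e), ready(f,a)}
3. step(f,a)  →  {above(f), clear(f), marked(f), near(a), ready(a,a), ready(a,e), ready(a,f), ready(e,a), ready(e,e), ready(f,a)}
4. drop(f,e)  →  {clear(f), near(a), ready(a,a), ready(a,e), ready(a,f), ready(e,a), ready(e,e), ready(e,f), ready(f,a), ready(f,f)}
5. step(a,f)  →  {above(a), clear(f), marked(a), ready(a,a), ready(a,e), ready(a,f), ready(e,a), ready(e,e), ready(e,f), ready(f,a), ready(f,f)}
optimal plan length = 5; 5 ≤ 7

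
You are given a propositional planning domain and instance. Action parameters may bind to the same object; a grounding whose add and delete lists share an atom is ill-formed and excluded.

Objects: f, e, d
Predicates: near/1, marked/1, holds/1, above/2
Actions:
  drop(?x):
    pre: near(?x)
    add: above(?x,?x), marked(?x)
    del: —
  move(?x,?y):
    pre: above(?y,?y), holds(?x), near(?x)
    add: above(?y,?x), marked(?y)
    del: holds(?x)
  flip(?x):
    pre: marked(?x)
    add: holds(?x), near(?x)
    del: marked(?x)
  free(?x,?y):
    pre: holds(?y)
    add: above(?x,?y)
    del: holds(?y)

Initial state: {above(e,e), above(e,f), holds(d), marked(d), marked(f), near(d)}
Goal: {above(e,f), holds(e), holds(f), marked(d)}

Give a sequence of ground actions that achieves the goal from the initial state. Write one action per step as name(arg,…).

move(d,e); flip(f); flip(e)

1. move(d,e)  →  {above(e,d), above(e,e), above(e,f), marked(d), marked(e), marked(f), near(d)}
2. flip(f)  →  {above(e,d), above(e,e), above(e,f), holds(f), marked(d), marked(e), near(d), near(f)}
3. flip(e)  →  {above(e,d), above(e,e), above(e,f), holds(e), holds(f), marked(d), near(d), near(e), near(f)}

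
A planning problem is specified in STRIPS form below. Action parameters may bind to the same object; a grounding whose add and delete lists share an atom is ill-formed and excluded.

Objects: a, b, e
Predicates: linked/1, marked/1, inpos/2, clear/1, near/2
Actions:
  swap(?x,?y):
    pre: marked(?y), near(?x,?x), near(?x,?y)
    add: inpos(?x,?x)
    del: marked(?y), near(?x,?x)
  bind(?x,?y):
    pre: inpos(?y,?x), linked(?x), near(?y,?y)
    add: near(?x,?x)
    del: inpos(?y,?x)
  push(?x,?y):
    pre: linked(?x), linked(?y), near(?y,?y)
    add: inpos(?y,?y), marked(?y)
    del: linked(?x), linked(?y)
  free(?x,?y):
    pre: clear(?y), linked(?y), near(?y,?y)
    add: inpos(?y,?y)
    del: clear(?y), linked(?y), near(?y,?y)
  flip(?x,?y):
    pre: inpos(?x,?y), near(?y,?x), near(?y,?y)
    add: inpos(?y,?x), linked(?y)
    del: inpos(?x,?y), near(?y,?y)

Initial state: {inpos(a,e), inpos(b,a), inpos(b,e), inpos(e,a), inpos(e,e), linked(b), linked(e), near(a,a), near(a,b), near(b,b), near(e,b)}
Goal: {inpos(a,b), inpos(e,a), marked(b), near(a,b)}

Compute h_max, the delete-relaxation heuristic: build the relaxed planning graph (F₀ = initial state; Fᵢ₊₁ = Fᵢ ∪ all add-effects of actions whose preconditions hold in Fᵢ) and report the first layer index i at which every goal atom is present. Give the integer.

1

F0 = init (11 atoms)
F1 = F0 ∪ {inpos(a,b), inpos(b,b), linked(a), marked(b), near(e,e)}  (16 atoms)
goal ⊆ F1  ⇒  h_max = 1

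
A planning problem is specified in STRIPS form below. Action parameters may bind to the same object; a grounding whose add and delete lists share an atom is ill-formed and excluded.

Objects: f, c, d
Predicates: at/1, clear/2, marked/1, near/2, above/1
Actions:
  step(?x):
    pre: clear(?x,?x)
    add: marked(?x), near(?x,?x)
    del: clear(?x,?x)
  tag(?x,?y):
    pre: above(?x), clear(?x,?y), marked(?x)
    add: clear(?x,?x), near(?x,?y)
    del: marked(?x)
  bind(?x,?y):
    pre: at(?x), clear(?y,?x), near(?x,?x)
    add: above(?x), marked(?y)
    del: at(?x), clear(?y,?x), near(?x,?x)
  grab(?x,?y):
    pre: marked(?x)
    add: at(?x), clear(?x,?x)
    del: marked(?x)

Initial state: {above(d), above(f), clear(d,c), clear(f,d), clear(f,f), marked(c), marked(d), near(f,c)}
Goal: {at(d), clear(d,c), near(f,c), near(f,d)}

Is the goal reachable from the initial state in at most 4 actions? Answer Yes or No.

Yes

1. step(f)  →  {above(d), above(f), clear(d,c), clear(f,d), marked(c), marked(d), marked(f), near(f,c), near(f,f)}
2. tag(f,d)  →  {above(d), above(f), clear(d,c), clear(f,d), clear(f,f), marked(c), marked(d), near(f,c), near(f,d), near(f,f)}
3. grab(d,f)  →  {above(d), above(f), at(d), clear(d,c), clear(d,d), clear(f,d), clear(f,f), marked(c), near(f,c), near(f,d), near(f,f)}
optimal plan length = 3; 3 ≤ 4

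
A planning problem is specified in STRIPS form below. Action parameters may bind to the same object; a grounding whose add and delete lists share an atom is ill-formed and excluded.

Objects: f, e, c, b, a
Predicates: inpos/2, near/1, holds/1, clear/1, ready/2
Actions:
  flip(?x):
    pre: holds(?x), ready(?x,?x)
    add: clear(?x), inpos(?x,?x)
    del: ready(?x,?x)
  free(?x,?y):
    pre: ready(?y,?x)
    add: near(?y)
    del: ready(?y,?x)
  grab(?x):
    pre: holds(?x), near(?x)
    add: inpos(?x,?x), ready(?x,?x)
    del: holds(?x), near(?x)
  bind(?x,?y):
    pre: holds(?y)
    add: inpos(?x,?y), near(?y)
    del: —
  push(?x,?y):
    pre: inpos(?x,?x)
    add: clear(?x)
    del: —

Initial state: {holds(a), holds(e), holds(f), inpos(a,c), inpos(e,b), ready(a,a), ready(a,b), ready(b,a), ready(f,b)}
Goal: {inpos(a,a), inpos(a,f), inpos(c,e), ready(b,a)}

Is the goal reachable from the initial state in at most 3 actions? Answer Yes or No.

Yes

1. flip(a)  →  {clear(a), holds(a), holds(e), holds(f), inpos(a,a), inpos(a,c), inpos(e,b), ready(a,b), ready(b,a), ready(f,b)}
2. bind(c,e)  →  {clear(a), holds(a), holds(e), holds(f), inpos(a,a), inpos(a,c), inpos(c,e), inpos(e,b), near(e), ready(a,b), ready(b,a), ready(f,b)}
3. bind(a,f)  →  {clear(a), holds(a), holds(e), holds(f), inpos(a,a), inpos(a,c), inpos(a,f), inpos(c,e), inpos(e,b), near(e), near(f), ready(a,b), ready(b,a), ready(f,b)}
optimal plan length = 3; 3 ≤ 3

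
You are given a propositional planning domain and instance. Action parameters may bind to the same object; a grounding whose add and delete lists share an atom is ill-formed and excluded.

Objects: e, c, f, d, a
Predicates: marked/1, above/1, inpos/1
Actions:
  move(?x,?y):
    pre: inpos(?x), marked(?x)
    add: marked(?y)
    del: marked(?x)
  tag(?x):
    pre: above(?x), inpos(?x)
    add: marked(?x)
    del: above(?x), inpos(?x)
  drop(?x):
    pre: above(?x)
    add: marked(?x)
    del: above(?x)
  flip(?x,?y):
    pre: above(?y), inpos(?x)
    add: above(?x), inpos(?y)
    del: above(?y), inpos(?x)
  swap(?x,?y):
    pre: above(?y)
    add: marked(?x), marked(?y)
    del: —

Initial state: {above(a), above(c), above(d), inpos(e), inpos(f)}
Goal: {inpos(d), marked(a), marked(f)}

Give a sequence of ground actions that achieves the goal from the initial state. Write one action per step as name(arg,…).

flip(e,d); swap(f,a)

1. flip(e,d)  →  {above(a), above(c), above(e), inpos(d), inpos(f)}
2. swap(f,a)  →  {above(a), above(c), above(e), inpos(d), inpos(f), marked(a), marked(f)}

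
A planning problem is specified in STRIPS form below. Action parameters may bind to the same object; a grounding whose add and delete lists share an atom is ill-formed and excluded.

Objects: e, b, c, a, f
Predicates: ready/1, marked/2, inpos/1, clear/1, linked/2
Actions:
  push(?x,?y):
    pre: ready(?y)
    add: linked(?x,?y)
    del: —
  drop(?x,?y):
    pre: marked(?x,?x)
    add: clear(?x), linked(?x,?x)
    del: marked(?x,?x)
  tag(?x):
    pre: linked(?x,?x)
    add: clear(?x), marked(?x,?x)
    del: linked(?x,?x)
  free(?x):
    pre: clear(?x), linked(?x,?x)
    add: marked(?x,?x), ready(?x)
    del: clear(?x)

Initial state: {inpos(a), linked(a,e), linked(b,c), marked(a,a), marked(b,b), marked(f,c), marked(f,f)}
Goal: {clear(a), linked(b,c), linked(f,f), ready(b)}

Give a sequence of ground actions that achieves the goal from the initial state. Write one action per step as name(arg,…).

drop(b,e); drop(a,e); drop(f,e); free(b)

1. drop(b,e)  →  {clear(b), inpos(a), linked(a,e), linked(b,b), linked(b,c), marked(a,a), marked(f,c), marked(f,f)}
2. drop(a,e)  →  {clear(a), clear(b), inpos(a), linked(a,a), linked(a,e), linked(b,b), linked(b,c), marked(f,c), marked(f,f)}
3. drop(f,e)  →  {clear(a), clear(b), clear(f), inpos(a), linked(a,a), linked(a,e), linked(b,b), linked(b,c), linked(f,f), marked(f,c)}
4. free(b)  →  {clear(a), clear(f), inpos(a), linked(a,a), linked(a,e), linked(b,b), linked(b,c), linked(f,f), marked(b,b), marked(f,c), ready(b)}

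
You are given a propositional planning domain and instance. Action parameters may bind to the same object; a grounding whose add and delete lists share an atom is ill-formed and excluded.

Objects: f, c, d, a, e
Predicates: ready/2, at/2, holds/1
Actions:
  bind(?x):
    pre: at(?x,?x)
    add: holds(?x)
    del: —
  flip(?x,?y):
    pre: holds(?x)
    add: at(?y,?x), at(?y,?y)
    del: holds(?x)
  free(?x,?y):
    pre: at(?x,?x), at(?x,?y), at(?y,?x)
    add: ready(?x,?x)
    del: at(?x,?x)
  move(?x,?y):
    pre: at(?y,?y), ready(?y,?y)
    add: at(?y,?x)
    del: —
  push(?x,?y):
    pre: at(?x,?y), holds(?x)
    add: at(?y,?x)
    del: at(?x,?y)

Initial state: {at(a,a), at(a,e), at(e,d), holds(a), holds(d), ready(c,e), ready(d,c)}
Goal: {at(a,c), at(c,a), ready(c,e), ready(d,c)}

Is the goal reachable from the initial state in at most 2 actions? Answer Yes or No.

No

1. flip(a,c)  →  {at(a,a), at(a,e), at(c,a), at(c,c), at(e,d), holds(d), ready(c,e), ready(d,c)}
2. bind(c)  →  {at(a,a), at(a,e), at(c,a), at(c,c), at(e,d), holds(c), holds(d), ready(c,e), ready(d,c)}
3. flip(c,a)  →  {at(a,a), at(a,c), at(a,e), at(c,a), at(c,c), at(e,d), holds(d), ready(c,e), ready(d,c)}
optimal plan length = 3; 3 > 2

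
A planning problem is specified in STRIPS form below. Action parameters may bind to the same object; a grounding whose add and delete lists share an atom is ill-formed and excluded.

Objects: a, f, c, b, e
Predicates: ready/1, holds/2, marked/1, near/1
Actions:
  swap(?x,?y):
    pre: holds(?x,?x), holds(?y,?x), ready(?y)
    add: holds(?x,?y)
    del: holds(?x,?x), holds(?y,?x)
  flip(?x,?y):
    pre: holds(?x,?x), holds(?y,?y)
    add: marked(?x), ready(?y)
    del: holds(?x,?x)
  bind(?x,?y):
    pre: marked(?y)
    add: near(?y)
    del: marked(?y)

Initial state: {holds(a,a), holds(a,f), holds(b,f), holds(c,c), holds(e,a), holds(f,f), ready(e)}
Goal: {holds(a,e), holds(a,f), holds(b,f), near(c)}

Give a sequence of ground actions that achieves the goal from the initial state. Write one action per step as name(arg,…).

swap(a,e); flip(c,f); bind(a,c)

1. swap(a,e)  →  {holds(a,e), holds(a,f), holds(b,f), holds(c,c), holds(f,f), ready(e)}
2. flip(c,f)  →  {holds(a,e), holds(a,f), holds(b,f), holds(f,f), marked(c), ready(e), ready(f)}
3. bind(a,c)  →  {holds(a,e), holds(a,f), holds(b,f), holds(f,f), near(c), ready(e), ready(f)}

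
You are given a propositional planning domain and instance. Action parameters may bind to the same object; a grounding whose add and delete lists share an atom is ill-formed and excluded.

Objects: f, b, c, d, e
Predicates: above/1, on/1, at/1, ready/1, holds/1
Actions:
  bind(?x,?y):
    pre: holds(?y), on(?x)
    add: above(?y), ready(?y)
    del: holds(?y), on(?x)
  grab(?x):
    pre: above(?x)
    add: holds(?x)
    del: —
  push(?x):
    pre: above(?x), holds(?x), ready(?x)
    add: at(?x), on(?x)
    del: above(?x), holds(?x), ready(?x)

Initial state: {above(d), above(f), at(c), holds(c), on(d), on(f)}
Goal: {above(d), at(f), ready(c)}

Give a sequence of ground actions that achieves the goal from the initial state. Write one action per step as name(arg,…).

bind(f,c); grab(f); bind(d,f); grab(f); push(f)

1. bind(f,c)  →  {above(c), above(d), above(f), at(c), on(d), ready(c)}
2. grab(f)  →  {above(c), above(d), above(f), at(c), holds(f), on(d), ready(c)}
3. bind(d,f)  →  {above(c), above(d), above(f), at(c), ready(c), ready(f)}
4. grab(f)  →  {above(c), above(d), above(f), at(c), holds(f), ready(c), ready(f)}
5. push(f)  →  {above(c), above(d), at(c), at(f), on(f), ready(c)}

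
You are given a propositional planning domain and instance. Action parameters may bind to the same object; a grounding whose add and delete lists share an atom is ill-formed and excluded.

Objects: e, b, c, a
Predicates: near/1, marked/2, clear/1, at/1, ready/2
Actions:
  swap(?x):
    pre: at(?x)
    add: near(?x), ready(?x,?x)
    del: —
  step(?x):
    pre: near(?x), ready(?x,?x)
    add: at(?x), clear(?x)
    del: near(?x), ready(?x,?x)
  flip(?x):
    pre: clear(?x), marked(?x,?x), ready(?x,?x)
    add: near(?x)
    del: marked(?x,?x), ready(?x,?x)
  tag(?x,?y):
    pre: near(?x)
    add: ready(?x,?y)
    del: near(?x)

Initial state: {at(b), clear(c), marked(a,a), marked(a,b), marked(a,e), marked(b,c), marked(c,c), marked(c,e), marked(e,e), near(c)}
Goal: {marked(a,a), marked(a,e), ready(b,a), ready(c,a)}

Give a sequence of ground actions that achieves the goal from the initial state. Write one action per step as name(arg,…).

swap(b); tag(b,a); tag(c,a)

1. swap(b)  →  {at(b), clear(c), marked(a,a), marked(a,b), marked(a,e), marked(b,c), marked(c,c), marked(c,e), marked(e,e), near(b), near(c), ready(b,b)}
2. tag(b,a)  →  {at(b), clear(c), marked(a,a), marked(a,b), marked(a,e), marked(b,c), marked(c,c), marked(c,e), marked(e,e), near(c), ready(b,a), ready(b,b)}
3. tag(c,a)  →  {at(b), clear(c), marked(a,a), marked(a,b), marked(a,e), marked(b,c), marked(c,c), marked(c,e), marked(e,e), ready(b,a), ready(b,b), ready(c,a)}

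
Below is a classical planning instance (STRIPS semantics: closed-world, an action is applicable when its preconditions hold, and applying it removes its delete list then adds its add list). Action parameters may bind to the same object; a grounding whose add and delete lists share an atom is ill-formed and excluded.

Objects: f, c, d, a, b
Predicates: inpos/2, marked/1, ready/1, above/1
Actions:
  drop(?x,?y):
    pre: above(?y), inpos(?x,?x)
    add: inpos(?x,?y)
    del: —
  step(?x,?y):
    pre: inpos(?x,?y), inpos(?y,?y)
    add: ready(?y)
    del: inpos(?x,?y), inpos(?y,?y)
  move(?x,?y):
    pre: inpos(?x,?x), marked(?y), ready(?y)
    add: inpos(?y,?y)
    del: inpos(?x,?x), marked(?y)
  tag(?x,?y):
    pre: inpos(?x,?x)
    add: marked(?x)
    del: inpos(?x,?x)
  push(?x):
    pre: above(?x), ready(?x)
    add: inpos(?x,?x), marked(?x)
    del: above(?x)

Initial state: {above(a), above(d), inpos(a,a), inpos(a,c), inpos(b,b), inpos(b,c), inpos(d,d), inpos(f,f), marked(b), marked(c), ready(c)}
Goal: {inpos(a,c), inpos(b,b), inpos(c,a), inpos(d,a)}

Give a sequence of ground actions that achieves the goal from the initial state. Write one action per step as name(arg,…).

drop(d,a); move(f,c); drop(c,a)

1. drop(d,a)  →  {above(a), above(d), inpos(a,a), inpos(a,c), inpos(b,b), inpos(b,c), inpos(d,a), inpos(d,d), inpos(f,f), marked(b), marked(c), ready(c)}
2. move(f,c)  →  {above(a), above(d), inpos(a,a), inpos(a,c), inpos(b,b), inpos(b,c), inpos(c,c), inpos(d,a), inpos(d,d), marked(b), ready(c)}
3. drop(c,a)  →  {above(a), above(d), inpos(a,a), inpos(a,c), inpos(b,b), inpos(b,c), inpos(c,a), inpos(c,c), inpos(d,a), inpos(d,d), marked(b), ready(c)}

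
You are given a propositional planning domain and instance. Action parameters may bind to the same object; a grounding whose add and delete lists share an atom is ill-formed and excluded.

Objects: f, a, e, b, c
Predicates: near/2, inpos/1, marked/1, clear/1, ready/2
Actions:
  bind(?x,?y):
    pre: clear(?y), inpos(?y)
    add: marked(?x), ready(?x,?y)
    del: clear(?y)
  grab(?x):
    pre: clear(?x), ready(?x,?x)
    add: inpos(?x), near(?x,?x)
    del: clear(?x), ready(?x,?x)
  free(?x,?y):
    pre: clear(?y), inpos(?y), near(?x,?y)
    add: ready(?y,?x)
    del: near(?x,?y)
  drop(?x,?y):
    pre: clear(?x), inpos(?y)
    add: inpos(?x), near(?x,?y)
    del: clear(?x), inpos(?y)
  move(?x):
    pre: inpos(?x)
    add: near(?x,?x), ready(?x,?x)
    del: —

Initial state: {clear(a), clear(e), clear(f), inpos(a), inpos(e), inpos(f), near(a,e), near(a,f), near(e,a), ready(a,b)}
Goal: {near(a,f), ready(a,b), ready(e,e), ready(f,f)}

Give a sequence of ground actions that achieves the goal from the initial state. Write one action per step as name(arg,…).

1. bind(f,f)  →  {clear(a), clear(e), inpos(a), inpos(e), inpos(f), marked(f), near(a,e), near(a,f), near(e,a), ready(a,b), ready(f,f)}
2. bind(e,e)  →  {clear(a), inpos(a), inpos(e), inpos(f), marked(e), marked(f), near(a,e), near(a,f), near(e,a), ready(a,b), ready(e,e), ready(f,f)}

bind(f,f); bind(e,e)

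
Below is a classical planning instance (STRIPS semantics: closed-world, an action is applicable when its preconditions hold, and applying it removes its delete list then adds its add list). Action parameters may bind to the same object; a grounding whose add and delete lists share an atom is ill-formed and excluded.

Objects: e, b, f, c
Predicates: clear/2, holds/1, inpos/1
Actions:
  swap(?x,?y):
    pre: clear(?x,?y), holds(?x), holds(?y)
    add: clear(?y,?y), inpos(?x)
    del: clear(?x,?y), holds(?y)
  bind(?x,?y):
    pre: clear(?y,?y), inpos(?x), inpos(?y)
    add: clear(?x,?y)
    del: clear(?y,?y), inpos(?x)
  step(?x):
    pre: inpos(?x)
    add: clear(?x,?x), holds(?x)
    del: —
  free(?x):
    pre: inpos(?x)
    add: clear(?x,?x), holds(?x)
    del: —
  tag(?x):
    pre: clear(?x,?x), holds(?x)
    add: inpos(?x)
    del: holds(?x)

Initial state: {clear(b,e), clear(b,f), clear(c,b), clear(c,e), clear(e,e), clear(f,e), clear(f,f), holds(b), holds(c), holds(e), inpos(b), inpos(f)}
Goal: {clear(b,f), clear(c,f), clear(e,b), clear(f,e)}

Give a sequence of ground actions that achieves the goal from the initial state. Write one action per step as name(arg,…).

1. swap(c,b)  →  {clear(b,b), clear(b,e), clear(b,f), clear(c,e), clear(e,e), clear(f,e), clear(f,f), holds(c), holds(e), inpos(b), inpos(c), inpos(f)}
2. bind(c,f)  →  {clear(b,b), clear(b,e), clear(b,f), clear(c,e), clear(c,f), clear(e,e), clear(f,e), holds(c), holds(e), inpos(b), inpos(f)}
3. tag(e)  →  {clear(b,b), clear(b,e), clear(b,f), clear(c,e), clear(c,f), clear(e,e), clear(f,e), holds(c), inpos(b), inpos(e), inpos(f)}
4. bind(e,b)  →  {clear(b,e), clear(b,f), clear(c,e), clear(c,f), clear(e,b), clear(e,e), clear(f,e), holds(c), inpos(b), inpos(f)}

swap(c,b); bind(c,f); tag(e); bind(e,b)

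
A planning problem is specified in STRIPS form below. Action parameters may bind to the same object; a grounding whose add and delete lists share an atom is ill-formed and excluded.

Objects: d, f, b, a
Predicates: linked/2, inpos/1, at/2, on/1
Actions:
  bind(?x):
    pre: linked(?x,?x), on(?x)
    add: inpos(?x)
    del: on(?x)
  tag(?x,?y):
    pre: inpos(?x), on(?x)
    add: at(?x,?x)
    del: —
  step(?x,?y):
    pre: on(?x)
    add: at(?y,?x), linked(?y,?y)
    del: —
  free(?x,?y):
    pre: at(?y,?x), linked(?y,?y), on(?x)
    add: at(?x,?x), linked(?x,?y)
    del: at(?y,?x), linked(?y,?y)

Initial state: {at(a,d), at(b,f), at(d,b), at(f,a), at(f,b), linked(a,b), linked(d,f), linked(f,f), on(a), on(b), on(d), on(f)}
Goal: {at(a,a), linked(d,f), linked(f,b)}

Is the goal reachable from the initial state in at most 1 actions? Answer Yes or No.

No

1. step(d,b)  →  {at(a,d), at(b,d), at(b,f), at(d,b), at(f,a), at(f,b), linked(a,b), linked(b,b), linked(d,f), linked(f,f), on(a), on(b), on(d), on(f)}
2. step(a,a)  →  {at(a,a), at(a,d), at(b,d), at(b,f), at(d,b), at(f,a), at(f,b), linked(a,a), linked(a,b), linked(b,b), linked(d,f), linked(f,f), on(a), on(b), on(d), on(f)}
3. free(f,b)  →  {at(a,a), at(a,d), at(b,d), at(d,b), at(f,a), at(f,b), at(f,f), linked(a,a), linked(a,b), linked(d,f), linked(f,b), linked(f,f), on(a), on(b), on(d), on(f)}
optimal plan length = 3; 3 > 1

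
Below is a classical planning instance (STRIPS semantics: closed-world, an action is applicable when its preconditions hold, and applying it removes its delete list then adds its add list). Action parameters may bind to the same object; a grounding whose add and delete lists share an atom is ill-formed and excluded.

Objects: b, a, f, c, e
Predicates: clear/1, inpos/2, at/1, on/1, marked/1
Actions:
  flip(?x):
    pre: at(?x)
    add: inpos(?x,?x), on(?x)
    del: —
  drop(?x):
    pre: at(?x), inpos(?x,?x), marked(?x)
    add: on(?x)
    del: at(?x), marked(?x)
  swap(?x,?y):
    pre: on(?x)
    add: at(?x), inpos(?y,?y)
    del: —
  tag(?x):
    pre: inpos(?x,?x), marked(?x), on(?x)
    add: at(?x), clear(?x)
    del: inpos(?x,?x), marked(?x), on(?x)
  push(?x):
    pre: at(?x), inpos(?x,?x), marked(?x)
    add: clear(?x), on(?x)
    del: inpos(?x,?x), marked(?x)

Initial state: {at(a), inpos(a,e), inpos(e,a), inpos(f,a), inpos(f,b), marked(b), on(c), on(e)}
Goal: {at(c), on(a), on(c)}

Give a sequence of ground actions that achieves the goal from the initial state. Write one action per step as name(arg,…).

1. flip(a)  →  {at(a), inpos(a,a), inpos(a,e), inpos(e,a), inpos(f,a), inpos(f,b), marked(b), on(a), on(c), on(e)}
2. swap(c,b)  →  {at(a), at(c), inpos(a,a), inpos(a,e), inpos(b,b), inpos(e,a), inpos(f,a), inpos(f,b), marked(b), on(a), on(c), on(e)}

flip(a); swap(c,b)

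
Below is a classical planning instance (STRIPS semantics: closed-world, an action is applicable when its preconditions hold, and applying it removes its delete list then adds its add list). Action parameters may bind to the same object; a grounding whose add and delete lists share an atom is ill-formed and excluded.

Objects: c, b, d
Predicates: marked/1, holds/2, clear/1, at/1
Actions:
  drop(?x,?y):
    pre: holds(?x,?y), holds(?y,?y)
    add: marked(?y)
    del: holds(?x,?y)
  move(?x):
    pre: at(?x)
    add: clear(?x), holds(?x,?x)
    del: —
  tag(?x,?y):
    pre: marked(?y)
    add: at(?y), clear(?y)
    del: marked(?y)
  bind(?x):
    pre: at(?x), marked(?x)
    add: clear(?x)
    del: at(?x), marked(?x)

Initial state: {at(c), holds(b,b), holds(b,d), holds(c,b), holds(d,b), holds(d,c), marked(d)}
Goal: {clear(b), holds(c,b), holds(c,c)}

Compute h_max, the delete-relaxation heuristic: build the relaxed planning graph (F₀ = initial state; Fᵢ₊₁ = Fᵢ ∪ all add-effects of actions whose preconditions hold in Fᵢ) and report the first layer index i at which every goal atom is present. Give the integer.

2

F0 = init (7 atoms)
F1 = F0 ∪ {at(d), clear(c), clear(d), holds(c,c), marked(b)}  (12 atoms)
F2 = F1 ∪ {at(b), clear(b), holds(d,d), marked(c)}  (16 atoms)
goal ⊆ F2  ⇒  h_max = 2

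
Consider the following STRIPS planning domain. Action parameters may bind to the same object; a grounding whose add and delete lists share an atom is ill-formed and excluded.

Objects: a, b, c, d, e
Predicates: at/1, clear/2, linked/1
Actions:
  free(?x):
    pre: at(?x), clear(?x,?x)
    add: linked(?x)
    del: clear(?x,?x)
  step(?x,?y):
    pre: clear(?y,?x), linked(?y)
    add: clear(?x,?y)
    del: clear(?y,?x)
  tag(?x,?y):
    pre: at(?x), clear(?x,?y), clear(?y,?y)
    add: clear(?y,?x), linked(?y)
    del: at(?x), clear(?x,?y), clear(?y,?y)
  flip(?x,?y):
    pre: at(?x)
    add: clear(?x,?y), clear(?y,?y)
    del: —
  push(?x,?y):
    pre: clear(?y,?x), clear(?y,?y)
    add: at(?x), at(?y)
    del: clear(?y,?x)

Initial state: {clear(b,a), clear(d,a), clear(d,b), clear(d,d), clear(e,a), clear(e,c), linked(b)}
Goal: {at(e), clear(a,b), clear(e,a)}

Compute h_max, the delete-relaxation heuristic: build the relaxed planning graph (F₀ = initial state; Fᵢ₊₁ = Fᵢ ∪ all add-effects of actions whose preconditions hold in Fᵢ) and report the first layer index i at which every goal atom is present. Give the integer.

F0 = init (7 atoms)
F1 = F0 ∪ {at(a), at(b), at(d), clear(a,b)}  (11 atoms)
F2 = F1 ∪ {clear(a,a), clear(a,c), clear(a,d), clear(a,e), clear(b,b), clear(b,c), clear(b,d), clear(b,e), clear(c,c), clear(d,c), clear(d,e), clear(e,e), linked(d)}  (24 atoms)
F3 = F2 ∪ {at(c), at(e), clear(c,a), clear(c,b), clear(c,d), clear(e,b), clear(e,d), linked(a), linked(c), linked(e)}  (34 atoms)
goal ⊆ F3  ⇒  h_max = 3

3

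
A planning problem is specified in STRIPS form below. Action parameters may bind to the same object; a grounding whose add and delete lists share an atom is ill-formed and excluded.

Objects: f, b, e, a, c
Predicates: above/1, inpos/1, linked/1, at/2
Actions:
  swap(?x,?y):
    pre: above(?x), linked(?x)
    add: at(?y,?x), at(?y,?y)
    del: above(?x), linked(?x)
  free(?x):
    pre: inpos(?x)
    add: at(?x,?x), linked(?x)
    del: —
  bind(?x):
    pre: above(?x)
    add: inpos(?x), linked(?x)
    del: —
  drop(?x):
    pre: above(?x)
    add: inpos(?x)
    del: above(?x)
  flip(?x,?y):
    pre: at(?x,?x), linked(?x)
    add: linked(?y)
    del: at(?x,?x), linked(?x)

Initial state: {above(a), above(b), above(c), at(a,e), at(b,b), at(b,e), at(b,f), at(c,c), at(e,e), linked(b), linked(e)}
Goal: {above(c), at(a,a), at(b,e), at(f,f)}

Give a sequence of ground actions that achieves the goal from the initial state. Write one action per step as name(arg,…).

1. swap(b,f)  →  {above(a), above(c), at(a,e), at(b,b), at(b,e), at(b,f), at(c,c), at(e,e), at(f,b), at(f,f), linked(e)}
2. bind(a)  →  {above(a), above(c), at(a,e), at(b,b), at(b,e), at(b,f), at(c,c), at(e,e), at(f,b), at(f,f), inpos(a), linked(a), linked(e)}
3. swap(a,a)  →  {above(c), at(a,a), at(a,e), at(b,b), at(b,e), at(b,f), at(c,c), at(e,e), at(f,b), at(f,f), inpos(a), linked(e)}

swap(b,f); bind(a); swap(a,a)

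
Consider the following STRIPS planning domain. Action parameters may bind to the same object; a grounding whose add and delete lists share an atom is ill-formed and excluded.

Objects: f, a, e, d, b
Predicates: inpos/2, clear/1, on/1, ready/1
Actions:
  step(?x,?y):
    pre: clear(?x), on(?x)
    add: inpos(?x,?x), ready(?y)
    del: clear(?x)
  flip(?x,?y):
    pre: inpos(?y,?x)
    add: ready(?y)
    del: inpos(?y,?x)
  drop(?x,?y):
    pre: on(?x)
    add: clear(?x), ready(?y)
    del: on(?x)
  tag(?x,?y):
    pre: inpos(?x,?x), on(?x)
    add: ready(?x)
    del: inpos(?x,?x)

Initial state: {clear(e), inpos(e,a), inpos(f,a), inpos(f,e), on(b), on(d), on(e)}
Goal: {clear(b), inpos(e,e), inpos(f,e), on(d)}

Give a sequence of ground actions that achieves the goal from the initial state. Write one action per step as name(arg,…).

1. step(e,f)  →  {inpos(e,a), inpos(e,e), inpos(f,a), inpos(f,e), on(b), on(d), on(e), ready(f)}
2. drop(b,f)  →  {clear(b), inpos(e,a), inpos(e,e), inpos(f,a), inpos(f,e), on(d), on(e), ready(f)}

step(e,f); drop(b,f)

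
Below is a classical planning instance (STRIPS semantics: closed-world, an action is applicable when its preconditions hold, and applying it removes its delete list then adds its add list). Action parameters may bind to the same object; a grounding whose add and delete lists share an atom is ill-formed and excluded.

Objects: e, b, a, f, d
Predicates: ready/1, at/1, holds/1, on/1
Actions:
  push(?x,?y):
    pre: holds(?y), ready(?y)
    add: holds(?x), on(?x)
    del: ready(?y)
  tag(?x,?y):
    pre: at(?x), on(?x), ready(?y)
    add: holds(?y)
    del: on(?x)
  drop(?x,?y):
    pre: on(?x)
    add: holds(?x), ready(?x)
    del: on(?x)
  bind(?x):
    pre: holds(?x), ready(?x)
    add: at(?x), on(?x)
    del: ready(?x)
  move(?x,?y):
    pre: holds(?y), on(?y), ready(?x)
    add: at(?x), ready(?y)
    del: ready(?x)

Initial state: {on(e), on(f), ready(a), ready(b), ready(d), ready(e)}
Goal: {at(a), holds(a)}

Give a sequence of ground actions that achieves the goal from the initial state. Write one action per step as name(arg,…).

1. drop(e,e)  →  {holds(e), on(f), ready(a), ready(b), ready(d), ready(e)}
2. push(a,e)  →  {holds(a), holds(e), on(a), on(f), ready(a), ready(b), ready(d)}
3. bind(a)  →  {at(a), holds(a), holds(e), on(a), on(f), ready(b), ready(d)}

drop(e,e); push(a,e); bind(a)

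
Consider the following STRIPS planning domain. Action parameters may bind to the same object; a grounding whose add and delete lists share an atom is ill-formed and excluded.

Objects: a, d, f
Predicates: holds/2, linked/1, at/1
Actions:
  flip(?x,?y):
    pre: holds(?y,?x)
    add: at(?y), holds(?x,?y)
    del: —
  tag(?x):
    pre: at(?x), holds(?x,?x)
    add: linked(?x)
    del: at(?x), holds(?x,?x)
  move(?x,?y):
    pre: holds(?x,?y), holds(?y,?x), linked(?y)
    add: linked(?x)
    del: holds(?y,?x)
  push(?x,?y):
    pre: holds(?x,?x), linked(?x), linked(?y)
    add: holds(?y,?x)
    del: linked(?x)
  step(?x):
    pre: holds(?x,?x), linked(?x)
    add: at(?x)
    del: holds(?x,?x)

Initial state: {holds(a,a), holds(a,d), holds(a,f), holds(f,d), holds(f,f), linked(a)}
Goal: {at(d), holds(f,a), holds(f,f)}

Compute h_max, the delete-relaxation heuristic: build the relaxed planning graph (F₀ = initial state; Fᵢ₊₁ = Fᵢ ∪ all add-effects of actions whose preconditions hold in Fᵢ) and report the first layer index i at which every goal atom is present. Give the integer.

F0 = init (6 atoms)
F1 = F0 ∪ {at(a), at(f), holds(d,a), holds(d,f), holds(f,a)}  (11 atoms)
F2 = F1 ∪ {at(d), linked(d), linked(f)}  (14 atoms)
goal ⊆ F2  ⇒  h_max = 2

2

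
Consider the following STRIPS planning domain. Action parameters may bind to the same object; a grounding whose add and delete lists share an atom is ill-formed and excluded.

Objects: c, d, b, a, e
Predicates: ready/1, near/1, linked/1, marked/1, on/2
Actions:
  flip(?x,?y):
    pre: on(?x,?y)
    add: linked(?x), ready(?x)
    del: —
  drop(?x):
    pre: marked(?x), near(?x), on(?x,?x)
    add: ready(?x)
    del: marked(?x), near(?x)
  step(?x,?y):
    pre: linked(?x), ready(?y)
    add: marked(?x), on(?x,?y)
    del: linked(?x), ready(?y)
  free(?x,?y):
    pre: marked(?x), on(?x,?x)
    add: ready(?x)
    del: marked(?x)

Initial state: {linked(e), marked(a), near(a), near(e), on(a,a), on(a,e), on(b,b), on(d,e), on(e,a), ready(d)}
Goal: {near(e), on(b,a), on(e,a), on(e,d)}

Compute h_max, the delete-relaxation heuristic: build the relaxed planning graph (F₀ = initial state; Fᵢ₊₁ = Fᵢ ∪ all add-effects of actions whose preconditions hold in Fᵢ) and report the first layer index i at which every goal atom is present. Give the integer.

2

F0 = init (10 atoms)
F1 = F0 ∪ {linked(a), linked(b), linked(d), marked(e), on(e,d), ready(a), ready(b), ready(e)}  (18 atoms)
F2 = F1 ∪ {marked(b), marked(d), on(a,b), on(a,d), on(b,a), on(b,d), on(b,e), on(d,a), on(d,b), on(d,d), on(e,b), on(e,e)}  (30 atoms)
goal ⊆ F2  ⇒  h_max = 2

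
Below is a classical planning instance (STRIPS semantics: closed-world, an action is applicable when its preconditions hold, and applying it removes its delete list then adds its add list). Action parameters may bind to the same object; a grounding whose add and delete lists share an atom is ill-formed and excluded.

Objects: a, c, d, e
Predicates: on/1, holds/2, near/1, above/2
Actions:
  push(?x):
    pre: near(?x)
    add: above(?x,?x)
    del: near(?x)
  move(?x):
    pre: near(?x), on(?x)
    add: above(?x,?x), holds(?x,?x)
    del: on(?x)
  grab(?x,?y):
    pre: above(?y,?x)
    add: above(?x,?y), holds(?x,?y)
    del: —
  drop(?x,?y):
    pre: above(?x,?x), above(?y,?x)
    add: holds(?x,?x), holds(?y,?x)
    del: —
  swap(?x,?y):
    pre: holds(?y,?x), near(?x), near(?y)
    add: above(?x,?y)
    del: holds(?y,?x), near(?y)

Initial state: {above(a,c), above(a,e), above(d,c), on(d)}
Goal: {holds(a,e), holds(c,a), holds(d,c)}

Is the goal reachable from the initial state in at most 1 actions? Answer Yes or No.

1. grab(c,a)  →  {above(a,c), above(a,e), above(c,a), above(d,c), holds(c,a), on(d)}
2. grab(c,d)  →  {above(a,c), above(a,e), above(c,a), above(c,d), above(d,c), holds(c,a), holds(c,d), on(d)}
3. grab(d,c)  →  {above(a,c), above(a,e), above(c,a), above(c,d), above(d,c), holds(c,a), holds(c,d), holds(d,c), on(d)}
4. grab(e,a)  →  {above(a,c), above(a,e), above(c,a), above(c,d), above(d,c), above(e,a), holds(c,a), holds(c,d), holds(d,c), holds(e,a), on(d)}
5. grab(a,e)  →  {above(a,c), above(a,e), above(c,a), above(c,d), above(d,c), above(e,a), holds(a,e), holds(c,a), holds(c,d), holds(d,c), holds(e,a), on(d)}
optimal plan length = 5; 5 > 1

No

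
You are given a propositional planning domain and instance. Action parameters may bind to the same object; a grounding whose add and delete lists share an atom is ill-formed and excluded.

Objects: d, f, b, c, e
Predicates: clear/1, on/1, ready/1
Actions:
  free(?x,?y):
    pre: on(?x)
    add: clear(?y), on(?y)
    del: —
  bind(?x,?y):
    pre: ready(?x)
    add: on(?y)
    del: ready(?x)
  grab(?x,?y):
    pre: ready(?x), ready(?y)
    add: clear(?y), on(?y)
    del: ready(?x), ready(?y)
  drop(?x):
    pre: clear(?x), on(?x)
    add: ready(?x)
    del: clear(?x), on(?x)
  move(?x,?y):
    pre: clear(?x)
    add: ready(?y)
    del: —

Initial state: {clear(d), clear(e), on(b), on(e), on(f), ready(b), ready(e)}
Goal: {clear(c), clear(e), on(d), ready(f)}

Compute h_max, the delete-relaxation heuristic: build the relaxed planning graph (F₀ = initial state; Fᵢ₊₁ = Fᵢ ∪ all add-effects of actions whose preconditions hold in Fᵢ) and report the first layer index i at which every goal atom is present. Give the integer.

F0 = init (7 atoms)
F1 = F0 ∪ {clear(b), clear(c), clear(f), on(c), on(d), ready(c), ready(d), ready(f)}  (15 atoms)
goal ⊆ F1  ⇒  h_max = 1

1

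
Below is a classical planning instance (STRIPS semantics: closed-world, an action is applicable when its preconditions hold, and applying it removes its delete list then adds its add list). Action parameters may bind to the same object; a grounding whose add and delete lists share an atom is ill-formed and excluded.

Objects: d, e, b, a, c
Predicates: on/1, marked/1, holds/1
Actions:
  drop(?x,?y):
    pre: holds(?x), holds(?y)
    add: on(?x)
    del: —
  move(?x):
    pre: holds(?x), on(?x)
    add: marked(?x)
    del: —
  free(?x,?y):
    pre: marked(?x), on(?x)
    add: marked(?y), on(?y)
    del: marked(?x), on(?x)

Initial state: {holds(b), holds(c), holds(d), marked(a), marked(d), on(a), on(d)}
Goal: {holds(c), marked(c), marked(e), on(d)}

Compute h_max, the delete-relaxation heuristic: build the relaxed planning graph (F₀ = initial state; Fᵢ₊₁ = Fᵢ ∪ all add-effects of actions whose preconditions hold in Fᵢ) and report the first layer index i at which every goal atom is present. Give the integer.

F0 = init (7 atoms)
F1 = F0 ∪ {marked(b), marked(c), marked(e), on(b), on(c), on(e)}  (13 atoms)
goal ⊆ F1  ⇒  h_max = 1

1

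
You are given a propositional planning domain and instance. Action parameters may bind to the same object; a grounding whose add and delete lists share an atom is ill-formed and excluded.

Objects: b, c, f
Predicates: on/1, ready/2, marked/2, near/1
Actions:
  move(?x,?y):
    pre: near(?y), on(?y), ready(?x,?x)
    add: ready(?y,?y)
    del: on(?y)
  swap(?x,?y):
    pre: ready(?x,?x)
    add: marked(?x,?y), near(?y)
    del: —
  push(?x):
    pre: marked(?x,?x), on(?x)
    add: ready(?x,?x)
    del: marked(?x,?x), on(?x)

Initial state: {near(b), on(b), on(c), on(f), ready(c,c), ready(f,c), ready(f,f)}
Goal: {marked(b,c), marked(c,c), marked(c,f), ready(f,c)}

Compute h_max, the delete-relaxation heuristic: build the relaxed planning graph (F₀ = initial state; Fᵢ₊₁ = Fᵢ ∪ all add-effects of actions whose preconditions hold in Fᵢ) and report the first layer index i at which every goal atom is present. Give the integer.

2

F0 = init (7 atoms)
F1 = F0 ∪ {marked(c,b), marked(c,c), marked(c,f), marked(f,b), marked(f,c), marked(f,f), near(c), near(f), ready(b,b)}  (16 atoms)
F2 = F1 ∪ {marked(b,b), marked(b,c), marked(b,f)}  (19 atoms)
goal ⊆ F2  ⇒  h_max = 2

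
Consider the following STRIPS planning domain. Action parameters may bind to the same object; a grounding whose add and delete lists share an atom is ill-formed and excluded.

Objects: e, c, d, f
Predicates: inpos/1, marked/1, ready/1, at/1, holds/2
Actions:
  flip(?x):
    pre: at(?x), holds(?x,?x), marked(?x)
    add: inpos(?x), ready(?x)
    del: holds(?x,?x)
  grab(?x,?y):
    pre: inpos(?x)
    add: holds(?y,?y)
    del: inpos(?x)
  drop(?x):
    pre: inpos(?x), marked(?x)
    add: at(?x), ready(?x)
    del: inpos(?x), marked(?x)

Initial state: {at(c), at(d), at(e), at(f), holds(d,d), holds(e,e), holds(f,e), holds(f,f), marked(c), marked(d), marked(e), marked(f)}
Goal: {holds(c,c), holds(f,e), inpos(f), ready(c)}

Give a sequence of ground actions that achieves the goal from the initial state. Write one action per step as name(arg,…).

flip(e); flip(f); grab(e,c); flip(c); grab(c,c)

1. flip(e)  →  {at(c), at(d), at(e), at(f), holds(d,d), holds(f,e), holds(f,f), inpos(e), marked(c), marked(d), marked(e), marked(f), ready(e)}
2. flip(f)  →  {at(c), at(d), at(e), at(f), holds(d,d), holds(f,e), inpos(e), inpos(f), marked(c), marked(d), marked(e), marked(f), ready(e), ready(f)}
3. grab(e,c)  →  {at(c), at(d), at(e), at(f), holds(c,c), holds(d,d), holds(f,e), inpos(f), marked(c), marked(d), marked(e), marked(f), ready(e), ready(f)}
4. flip(c)  →  {at(c), at(d), at(e), at(f), holds(d,d), holds(f,e), inpos(c), inpos(f), marked(c), marked(d), marked(e), marked(f), ready(c), ready(e), ready(f)}
5. grab(c,c)  →  {at(c), at(d), at(e), at(f), holds(c,c), holds(d,d), holds(f,e), inpos(f), marked(c), marked(d), marked(e), marked(f), ready(c), ready(e), ready(f)}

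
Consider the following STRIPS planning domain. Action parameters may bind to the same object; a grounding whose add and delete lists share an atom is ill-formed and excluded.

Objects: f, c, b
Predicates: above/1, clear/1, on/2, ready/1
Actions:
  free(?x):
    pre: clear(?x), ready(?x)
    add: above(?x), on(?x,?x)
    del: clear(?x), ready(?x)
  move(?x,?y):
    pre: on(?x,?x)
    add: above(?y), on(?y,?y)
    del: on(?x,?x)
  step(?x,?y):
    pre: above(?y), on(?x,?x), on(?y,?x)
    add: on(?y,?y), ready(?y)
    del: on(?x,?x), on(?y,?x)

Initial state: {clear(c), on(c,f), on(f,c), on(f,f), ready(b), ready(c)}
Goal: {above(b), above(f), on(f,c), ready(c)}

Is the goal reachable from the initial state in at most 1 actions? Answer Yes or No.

No

1. move(f,b)  →  {above(b), clear(c), on(b,b), on(c,f), on(f,c), ready(b), ready(c)}
2. move(b,f)  →  {above(b), above(f), clear(c), on(c,f), on(f,c), on(f,f), ready(b), ready(c)}
optimal plan length = 2; 2 > 1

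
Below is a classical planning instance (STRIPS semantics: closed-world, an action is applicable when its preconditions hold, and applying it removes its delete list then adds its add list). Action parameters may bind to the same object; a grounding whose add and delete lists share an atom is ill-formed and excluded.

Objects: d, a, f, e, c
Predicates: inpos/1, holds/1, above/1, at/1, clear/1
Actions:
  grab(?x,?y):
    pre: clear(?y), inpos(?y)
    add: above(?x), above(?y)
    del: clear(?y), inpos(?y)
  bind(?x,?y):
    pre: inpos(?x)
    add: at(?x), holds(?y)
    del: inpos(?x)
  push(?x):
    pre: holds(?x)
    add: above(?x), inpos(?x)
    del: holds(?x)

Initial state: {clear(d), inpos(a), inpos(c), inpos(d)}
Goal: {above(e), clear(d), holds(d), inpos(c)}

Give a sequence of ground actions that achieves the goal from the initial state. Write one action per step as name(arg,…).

bind(d,d); bind(a,e); push(e)

1. bind(d,d)  →  {at(d), clear(d), holds(d), inpos(a), inpos(c)}
2. bind(a,e)  →  {at(a), at(d), clear(d), holds(d), holds(e), inpos(c)}
3. push(e)  →  {above(e), at(a), at(d), clear(d), holds(d), inpos(c), inpos(e)}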